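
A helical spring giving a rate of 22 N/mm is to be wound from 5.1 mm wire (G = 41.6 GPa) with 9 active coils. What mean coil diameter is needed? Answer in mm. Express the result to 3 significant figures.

26.1 mm

D = (Gd⁴/(8N_a·k))^(1/3) = (41.6×10³·5.1⁴/(8·9·22))^(1/3)
  = (17767.2)^(1/3) = 26.0939 mm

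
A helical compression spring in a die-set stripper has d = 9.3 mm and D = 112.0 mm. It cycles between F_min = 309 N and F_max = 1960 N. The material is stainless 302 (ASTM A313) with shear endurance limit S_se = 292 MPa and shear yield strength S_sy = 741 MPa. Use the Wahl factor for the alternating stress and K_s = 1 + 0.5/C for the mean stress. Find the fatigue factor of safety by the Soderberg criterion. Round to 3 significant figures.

C = D/d = 112.0/9.3 = 12.0430; K_W = (4C−1)/(4C−4)+0.615/C = 1.1190; K_s = 1+0.5/C = 1.0415
F_a = (F_max−F_min)/2 = 825.5 N; F_m = (F_max+F_min)/2 = 1134.5 N
τ_a = K_W·8F_aD/(πd³) = 1.1190 × 292.7 = 327.53 MPa
τ_m = K_s·8F_mD/(πd³) = 1.0415 × 402.27 = 418.97 MPa
Soderberg: 1/n_f = τ_a/S_se + τ_m/S_sy = 327.53/292 + 418.97/741 = 1.12168 + 0.56541 = 1.6871
n_f = 1/1.6871 = 0.5927

0.593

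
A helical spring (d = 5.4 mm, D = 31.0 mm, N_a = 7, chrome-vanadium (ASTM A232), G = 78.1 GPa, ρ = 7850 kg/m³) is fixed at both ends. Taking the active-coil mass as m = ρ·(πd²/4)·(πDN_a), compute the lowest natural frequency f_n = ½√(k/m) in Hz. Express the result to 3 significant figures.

k = Gd⁴/(8D³N_a) = (78.1×10³)(5.4⁴)/(8·31.0³·7) = 39.806 N/mm = 39806 N/m
Wire length L = πDN_a = π·31.0·7 = 681.73 mm
m = ρ·(πd²/4)·L = 7850 × 22.902×10⁻⁶ m² × 0.68173 m = 0.12256 kg
f_n = ½√(k/m) = 0.5·√(39806/0.12256) = 0.5·√(3.2479e+05) = 284.95 Hz

285 Hz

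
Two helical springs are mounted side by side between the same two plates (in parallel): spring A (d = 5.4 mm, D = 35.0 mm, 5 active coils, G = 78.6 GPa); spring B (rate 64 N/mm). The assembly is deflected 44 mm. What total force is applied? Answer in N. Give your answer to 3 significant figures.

k_A = Gd⁴/(8D³N_a) = (78.6×10³)(5.4⁴)/(8·35.0³·5) = 38.97 N/mm
Parallel: k_eq = 38.97 + 64 = 102.97 N/mm
F = k_eq·δ = 102.97·44 = 4530.7 N

4530 N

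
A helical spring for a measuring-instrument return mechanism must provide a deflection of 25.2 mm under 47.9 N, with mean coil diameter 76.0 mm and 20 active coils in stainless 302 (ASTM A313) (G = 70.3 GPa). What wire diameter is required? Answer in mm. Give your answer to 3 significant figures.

Required rate k = F/δ = 47.9/25.2 = 1.9008 N/mm
d = (8D³N_a·k / G)^(1/4) = (8·76.0³·20·1.9008 / (70.3×10³))^0.25
  = (1899.1)^0.25 = 6.6014 mm

6.60 mm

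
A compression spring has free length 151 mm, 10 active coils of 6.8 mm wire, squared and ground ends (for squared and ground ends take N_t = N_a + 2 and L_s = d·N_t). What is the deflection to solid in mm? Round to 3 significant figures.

N_t = 12; L_s = 6.8·12 = 81.6 mm
δ_solid = L₀ − L_s = 151 − 81.6 = 69.4 mm

69.4 mm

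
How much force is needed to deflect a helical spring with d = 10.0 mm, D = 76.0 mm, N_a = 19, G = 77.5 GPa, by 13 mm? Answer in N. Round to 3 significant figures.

151 N

k = Gd⁴/(8D³N_a) = (77.5×10³)(10.0⁴)/(8·76.0³·19) = 11.615 N/mm
F = k·δ = 11.615 × 13 = 150.99 N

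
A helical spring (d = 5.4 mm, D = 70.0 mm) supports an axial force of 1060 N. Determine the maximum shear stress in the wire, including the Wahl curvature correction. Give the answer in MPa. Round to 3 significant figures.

1330 MPa

Spring index C = D/d = 70.0/5.4 = 12.9630
K_W = (4C−1)/(4C−4) + 0.615/C = 50.852/47.852 + 0.0474 = 1.1101
τ₀ = 8FD/(πd³) = 8·1060·70.0/(π·5.4³) = 593600/494.69 = 1199.9 MPa
τ_max = K·τ₀ = 1.1101 × 1199.9 = 1332.1 MPa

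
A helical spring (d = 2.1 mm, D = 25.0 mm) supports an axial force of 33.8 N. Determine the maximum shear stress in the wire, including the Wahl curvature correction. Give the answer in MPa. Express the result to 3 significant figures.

Spring index C = D/d = 25.0/2.1 = 11.9048
K_W = (4C−1)/(4C−4) + 0.615/C = 46.619/43.619 + 0.0517 = 1.1204
τ₀ = 8FD/(πd³) = 8·33.8·25.0/(π·2.1³) = 6760/29.094 = 232.35 MPa
τ_max = K·τ₀ = 1.1204 × 232.35 = 260.33 MPa

260 MPa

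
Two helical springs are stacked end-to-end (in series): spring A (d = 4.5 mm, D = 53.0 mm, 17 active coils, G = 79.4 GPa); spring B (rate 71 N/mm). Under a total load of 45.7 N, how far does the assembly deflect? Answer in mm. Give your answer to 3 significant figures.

29.1 mm

k_A = Gd⁴/(8D³N_a) = (79.4×10³)(4.5⁴)/(8·53.0³·17) = 1.6081 N/mm
Series: 1/k_eq = 1/1.6081 + 1/71 = 0.63595; k_eq = 1.5725 N/mm
δ = F/k_eq = 45.7/1.5725 = 29.063 mm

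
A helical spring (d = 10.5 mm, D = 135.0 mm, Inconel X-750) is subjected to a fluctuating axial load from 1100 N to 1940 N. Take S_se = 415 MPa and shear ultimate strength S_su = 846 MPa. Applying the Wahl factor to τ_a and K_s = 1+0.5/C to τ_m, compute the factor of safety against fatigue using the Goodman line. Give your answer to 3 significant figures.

1.13

C = D/d = 135.0/10.5 = 12.8571; K_W = (4C−1)/(4C−4)+0.615/C = 1.1111; K_s = 1+0.5/C = 1.0389
F_a = (F_max−F_min)/2 = 420 N; F_m = (F_max+F_min)/2 = 1520 N
τ_a = K_W·8F_aD/(πd³) = 1.1111 × 124.73 = 138.58 MPa
τ_m = K_s·8F_mD/(πd³) = 1.0389 × 451.39 = 468.94 MPa
Goodman: 1/n_f = τ_a/S_se + τ_m/S_su = 138.58/415 + 468.94/846 = 0.33393 + 0.55430 = 0.88823
n_f = 1/0.88823 = 1.126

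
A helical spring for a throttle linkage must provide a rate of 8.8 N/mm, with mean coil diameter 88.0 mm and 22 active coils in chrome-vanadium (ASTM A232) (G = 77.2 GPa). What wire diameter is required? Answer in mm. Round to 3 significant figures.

d = (8D³N_a·k / G)^(1/4) = (8·88.0³·22·8.8 / (77.2×10³))^0.25
  = (13672)^0.25 = 10.8133 mm

10.8 mm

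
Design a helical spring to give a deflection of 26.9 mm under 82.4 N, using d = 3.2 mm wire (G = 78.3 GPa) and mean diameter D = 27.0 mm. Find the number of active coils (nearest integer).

Required rate k = F/δ = 82.4/26.9 = 3.0632 N/mm
N_a = Gd⁴/(8D³k) = (78.3×10³ × 3.2⁴)/(8 × 27.0³ × 3.0632)
    = 8.21035e+06 / 482343 = 17.02 → 17 coils

17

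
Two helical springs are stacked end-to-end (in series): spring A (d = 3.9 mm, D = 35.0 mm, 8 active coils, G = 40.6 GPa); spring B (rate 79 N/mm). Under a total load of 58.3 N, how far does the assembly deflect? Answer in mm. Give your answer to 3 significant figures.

17.8 mm

k_A = Gd⁴/(8D³N_a) = (40.6×10³)(3.9⁴)/(8·35.0³·8) = 3.4229 N/mm
Series: 1/k_eq = 1/3.4229 + 1/79 = 0.3048; k_eq = 3.2808 N/mm
δ = F/k_eq = 58.3/3.2808 = 17.77 mm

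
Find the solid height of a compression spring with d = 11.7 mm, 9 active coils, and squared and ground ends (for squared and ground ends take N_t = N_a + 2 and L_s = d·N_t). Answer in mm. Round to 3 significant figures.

squared and ground ends: N_t = N_a + 2 = 9 + 2 = 11
L_s = d·N_t = 11.7 × 11 = 128.7 mm

129 mm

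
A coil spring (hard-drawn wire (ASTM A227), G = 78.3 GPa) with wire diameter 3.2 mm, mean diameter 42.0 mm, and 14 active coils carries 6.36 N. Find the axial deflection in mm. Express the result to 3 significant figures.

6.43 mm

k = Gd⁴/(8D³N_a) = (78.3×10³)(3.2⁴)/(8·42.0³·14) = 0.98945 N/mm
δ = F/k = 6.36 / 0.98945 = 6.4278 mm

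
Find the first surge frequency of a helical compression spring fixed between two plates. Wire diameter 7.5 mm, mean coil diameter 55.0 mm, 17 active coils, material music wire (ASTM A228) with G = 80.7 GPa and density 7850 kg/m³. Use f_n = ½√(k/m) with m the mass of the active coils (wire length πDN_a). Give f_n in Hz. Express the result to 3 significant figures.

52.6 Hz

k = Gd⁴/(8D³N_a) = (80.7×10³)(7.5⁴)/(8·55.0³·17) = 11.285 N/mm = 11285 N/m
Wire length L = πDN_a = π·55.0·17 = 2937.4 mm
m = ρ·(πd²/4)·L = 7850 × 44.179×10⁻⁶ m² × 2.9374 m = 1.0187 kg
f_n = ½√(k/m) = 0.5·√(11285/1.0187) = 0.5·√(11078) = 52.625 Hz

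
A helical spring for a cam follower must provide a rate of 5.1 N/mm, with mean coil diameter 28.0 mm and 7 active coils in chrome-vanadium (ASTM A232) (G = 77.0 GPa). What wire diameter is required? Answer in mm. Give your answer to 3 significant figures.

3.00 mm

d = (8D³N_a·k / G)^(1/4) = (8·28.0³·7·5.1 / (77.0×10³))^0.25
  = (81.422)^0.25 = 3.0039 mm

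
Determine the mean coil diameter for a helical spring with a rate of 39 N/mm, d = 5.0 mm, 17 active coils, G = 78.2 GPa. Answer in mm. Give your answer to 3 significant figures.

D = (Gd⁴/(8N_a·k))^(1/3) = (78.2×10³·5.0⁴/(8·17·39))^(1/3)
  = (9214.74)^(1/3) = 20.9650 mm

21.0 mm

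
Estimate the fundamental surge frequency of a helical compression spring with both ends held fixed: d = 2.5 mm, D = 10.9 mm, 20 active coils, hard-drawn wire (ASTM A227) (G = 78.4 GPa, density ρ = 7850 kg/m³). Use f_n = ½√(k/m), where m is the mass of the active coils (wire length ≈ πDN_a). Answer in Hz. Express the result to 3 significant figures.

k = Gd⁴/(8D³N_a) = (78.4×10³)(2.5⁴)/(8·10.9³·20) = 14.78 N/mm = 14780 N/m
Wire length L = πDN_a = π·10.9·20 = 684.87 mm
m = ρ·(πd²/4)·L = 7850 × 4.9087×10⁻⁶ m² × 0.68487 m = 0.02639 kg
f_n = ½√(k/m) = 0.5·√(14780/0.02639) = 0.5·√(5.6006e+05) = 374.18 Hz

374 Hz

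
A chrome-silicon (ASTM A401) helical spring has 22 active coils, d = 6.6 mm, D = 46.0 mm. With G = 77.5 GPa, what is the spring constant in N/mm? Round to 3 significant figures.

k = Gd⁴/(8D³N_a) = (77.5×10³ × 6.6⁴) / (8 × 46.0³ × 22)
  = 1.47054e+08 / 1.71311e+07 = 8.584 N/mm

8.58 N/mm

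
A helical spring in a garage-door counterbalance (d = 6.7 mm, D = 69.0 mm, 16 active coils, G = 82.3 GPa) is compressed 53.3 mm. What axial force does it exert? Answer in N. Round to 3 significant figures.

k = Gd⁴/(8D³N_a) = (82.3×10³)(6.7⁴)/(8·69.0³·16) = 3.944 N/mm
F = k·δ = 3.944 × 53.3 = 210.22 N

210 N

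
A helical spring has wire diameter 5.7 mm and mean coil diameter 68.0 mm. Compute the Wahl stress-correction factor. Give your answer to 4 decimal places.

1.1202

C = D/d = 68.0/5.7 = 11.9298
K_W = (4C−1)/(4C−4) + 0.615/C = 46.719/43.719 + 0.0516 = 1.1202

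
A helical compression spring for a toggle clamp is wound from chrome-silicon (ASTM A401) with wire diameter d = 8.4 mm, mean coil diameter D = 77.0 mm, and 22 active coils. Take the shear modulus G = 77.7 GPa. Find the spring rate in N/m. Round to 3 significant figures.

4810 N/m

k = Gd⁴/(8D³N_a) = (77.7×10³ × 8.4⁴) / (8 × 77.0³ × 22)
  = 3.86846e+08 / 8.03498e+07 = 4.8145 N/mm = 4814.5 N/m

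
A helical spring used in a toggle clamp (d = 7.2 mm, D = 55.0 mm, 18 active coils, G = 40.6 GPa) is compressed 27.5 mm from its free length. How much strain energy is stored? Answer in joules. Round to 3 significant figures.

1.72 J

k = Gd⁴/(8D³N_a) = (40.6×10³)(7.2⁴)/(8·55.0³·18) = 4.5541 N/mm
U = ½kδ² = 0.5 × 4.5541 × 27.5² = 1722 N·mm = 1.722 J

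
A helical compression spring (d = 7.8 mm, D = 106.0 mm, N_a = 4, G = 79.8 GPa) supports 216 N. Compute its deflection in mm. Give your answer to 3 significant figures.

k = Gd⁴/(8D³N_a) = (79.8×10³)(7.8⁴)/(8·106.0³·4) = 7.7502 N/mm
δ = F/k = 216 / 7.7502 = 27.87 mm

27.9 mm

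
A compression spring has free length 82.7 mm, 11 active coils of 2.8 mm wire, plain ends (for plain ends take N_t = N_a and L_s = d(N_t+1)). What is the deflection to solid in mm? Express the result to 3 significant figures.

49.1 mm

N_t = 11; L_s = 2.8·12 = 33.6 mm
δ_solid = L₀ − L_s = 82.7 − 33.6 = 49.1 mm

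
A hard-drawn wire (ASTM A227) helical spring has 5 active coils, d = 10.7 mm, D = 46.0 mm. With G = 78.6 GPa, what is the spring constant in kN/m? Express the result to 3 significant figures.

k = Gd⁴/(8D³N_a) = (78.6×10³ × 10.7⁴) / (8 × 46.0³ × 5)
  = 1.03029e+09 / 3.89344e+06 = 264.62 N/mm

265 kN/m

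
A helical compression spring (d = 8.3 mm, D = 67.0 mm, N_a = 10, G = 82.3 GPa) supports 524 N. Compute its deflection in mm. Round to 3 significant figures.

k = Gd⁴/(8D³N_a) = (82.3×10³)(8.3⁴)/(8·67.0³·10) = 16.233 N/mm
δ = F/k = 524 / 16.233 = 32.28 mm

32.3 mm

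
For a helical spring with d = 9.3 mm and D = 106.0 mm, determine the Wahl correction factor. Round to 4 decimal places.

1.1261

C = D/d = 106.0/9.3 = 11.3978
K_W = (4C−1)/(4C−4) + 0.615/C = 44.591/41.591 + 0.0540 = 1.1261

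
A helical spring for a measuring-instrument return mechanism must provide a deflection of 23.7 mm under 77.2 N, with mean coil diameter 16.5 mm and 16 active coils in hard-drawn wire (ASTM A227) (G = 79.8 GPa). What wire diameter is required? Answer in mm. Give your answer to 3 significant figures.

2.20 mm

Required rate k = F/δ = 77.2/23.7 = 3.2574 N/mm
d = (8D³N_a·k / G)^(1/4) = (8·16.5³·16·3.2574 / (79.8×10³))^0.25
  = (23.471)^0.25 = 2.2011 mm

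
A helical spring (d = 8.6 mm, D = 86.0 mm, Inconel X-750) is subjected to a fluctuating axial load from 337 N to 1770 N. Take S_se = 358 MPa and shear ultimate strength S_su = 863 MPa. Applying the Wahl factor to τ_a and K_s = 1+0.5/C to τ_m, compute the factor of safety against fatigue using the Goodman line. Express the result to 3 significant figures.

0.813

C = D/d = 86.0/8.6 = 10.0000; K_W = (4C−1)/(4C−4)+0.615/C = 1.1448; K_s = 1+0.5/C = 1.0500
F_a = (F_max−F_min)/2 = 716.5 N; F_m = (F_max+F_min)/2 = 1053.5 N
τ_a = K_W·8F_aD/(πd³) = 1.1448 × 246.69 = 282.42 MPa
τ_m = K_s·8F_mD/(πd³) = 1.0500 × 362.73 = 380.86 MPa
Goodman: 1/n_f = τ_a/S_se + τ_m/S_su = 282.42/358 + 380.86/863 = 0.78889 + 0.44132 = 1.2302
n_f = 1/1.2302 = 0.8129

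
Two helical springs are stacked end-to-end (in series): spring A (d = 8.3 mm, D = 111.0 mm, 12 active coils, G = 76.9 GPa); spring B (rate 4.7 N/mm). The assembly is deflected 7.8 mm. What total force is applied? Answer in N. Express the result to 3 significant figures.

k_A = Gd⁴/(8D³N_a) = (76.9×10³)(8.3⁴)/(8·111.0³·12) = 2.7797 N/mm
Series: 1/k_eq = 1/2.7797 + 1/4.7 = 0.57252; k_eq = 1.7467 N/mm
F = k_eq·δ = 1.7467·7.8 = 13.624 N

13.6 N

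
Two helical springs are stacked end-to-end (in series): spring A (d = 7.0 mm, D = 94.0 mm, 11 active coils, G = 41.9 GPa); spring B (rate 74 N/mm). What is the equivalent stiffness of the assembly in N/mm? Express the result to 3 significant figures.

1.35 N/mm

k_A = Gd⁴/(8D³N_a) = (41.9×10³)(7.0⁴)/(8·94.0³·11) = 1.3764 N/mm
Series: 1/k_eq = 1/1.3764 + 1/74 = 0.74005; k_eq = 1.3513 N/mm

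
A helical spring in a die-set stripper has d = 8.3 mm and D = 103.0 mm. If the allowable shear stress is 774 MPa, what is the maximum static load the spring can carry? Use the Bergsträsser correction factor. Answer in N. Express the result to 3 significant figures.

C = D/d = 103.0/8.3 = 12.4096
K_B = (4C+2)/(4C−3) = 51.639/46.639 = 1.1072
τ_max = K·8FD/(πd³) → F_max = τ_allow·πd³/(8DK)
F_max = 774·π·8.3³/(8·103.0·1.1072) = 1.3904e+06/912.34 = 1523.9 N

1520 N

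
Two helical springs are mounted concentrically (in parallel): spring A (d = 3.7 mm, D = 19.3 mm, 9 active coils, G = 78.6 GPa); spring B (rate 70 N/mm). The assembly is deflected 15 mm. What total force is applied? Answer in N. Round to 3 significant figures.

k_A = Gd⁴/(8D³N_a) = (78.6×10³)(3.7⁴)/(8·19.3³·9) = 28.459 N/mm
Parallel: k_eq = 28.459 + 70 = 98.459 N/mm
F = k_eq·δ = 98.459·15 = 1476.9 N

1480 N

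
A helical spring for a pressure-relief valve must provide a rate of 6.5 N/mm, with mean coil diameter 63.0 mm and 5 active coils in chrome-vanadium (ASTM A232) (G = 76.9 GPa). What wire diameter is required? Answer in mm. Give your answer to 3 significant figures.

d = (8D³N_a·k / G)^(1/4) = (8·63.0³·5·6.5 / (76.9×10³))^0.25
  = (845.41)^0.25 = 5.3922 mm

5.39 mm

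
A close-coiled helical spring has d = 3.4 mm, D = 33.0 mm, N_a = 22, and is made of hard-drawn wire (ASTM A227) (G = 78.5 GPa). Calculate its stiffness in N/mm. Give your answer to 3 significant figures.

1.66 N/mm

k = Gd⁴/(8D³N_a) = (78.5×10³ × 3.4⁴) / (8 × 33.0³ × 22)
  = 1.04902e+07 / 6.32491e+06 = 1.6586 N/mm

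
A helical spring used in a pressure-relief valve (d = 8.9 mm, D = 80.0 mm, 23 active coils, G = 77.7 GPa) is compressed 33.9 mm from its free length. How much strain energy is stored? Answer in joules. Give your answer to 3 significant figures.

2.97 J

k = Gd⁴/(8D³N_a) = (77.7×10³)(8.9⁴)/(8·80.0³·23) = 5.1748 N/mm
U = ½kδ² = 0.5 × 5.1748 × 33.9² = 2973.5 N·mm = 2.9735 J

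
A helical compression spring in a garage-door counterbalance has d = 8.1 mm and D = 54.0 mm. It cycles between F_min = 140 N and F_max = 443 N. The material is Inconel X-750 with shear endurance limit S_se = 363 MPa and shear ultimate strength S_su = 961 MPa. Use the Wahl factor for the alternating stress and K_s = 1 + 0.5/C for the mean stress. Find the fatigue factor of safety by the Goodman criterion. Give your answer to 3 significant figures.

4.62

C = D/d = 54.0/8.1 = 6.6667; K_W = (4C−1)/(4C−4)+0.615/C = 1.2246; K_s = 1+0.5/C = 1.0750
F_a = (F_max−F_min)/2 = 151.5 N; F_m = (F_max+F_min)/2 = 291.5 N
τ_a = K_W·8F_aD/(πd³) = 1.2246 × 39.2 = 48.005 MPa
τ_m = K_s·8F_mD/(πd³) = 1.0750 × 75.425 = 81.082 MPa
Goodman: 1/n_f = τ_a/S_se + τ_m/S_su = 48.005/363 + 81.082/961 = 0.13225 + 0.08437 = 0.21662
n_f = 1/0.21662 = 4.616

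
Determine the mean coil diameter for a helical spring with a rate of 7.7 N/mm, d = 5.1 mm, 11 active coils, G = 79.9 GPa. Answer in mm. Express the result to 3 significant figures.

43.0 mm

D = (Gd⁴/(8N_a·k))^(1/3) = (79.9×10³·5.1⁴/(8·11·7.7))^(1/3)
  = (79772.7)^(1/3) = 43.0478 mm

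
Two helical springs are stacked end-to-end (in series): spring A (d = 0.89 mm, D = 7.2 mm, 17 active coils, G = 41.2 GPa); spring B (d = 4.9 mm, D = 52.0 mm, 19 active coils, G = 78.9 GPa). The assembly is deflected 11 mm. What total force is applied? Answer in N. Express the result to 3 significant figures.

k_A = Gd⁴/(8D³N_a) = (41.2×10³)(0.89⁴)/(8·7.2³·17) = 0.50924 N/mm
k_B = Gd⁴/(8D³N_a) = (78.9×10³)(4.9⁴)/(8·52.0³·19) = 2.1282 N/mm
Series: 1/k_eq = 1/0.50924 + 1/2.1282 = 2.4336; k_eq = 0.41091 N/mm
F = k_eq·δ = 0.41091·11 = 4.52 N

4.52 N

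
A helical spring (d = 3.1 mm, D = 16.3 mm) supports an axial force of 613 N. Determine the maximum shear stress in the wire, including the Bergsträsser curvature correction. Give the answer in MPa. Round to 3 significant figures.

1090 MPa

Spring index C = D/d = 16.3/3.1 = 5.2581
K_B = (4C+2)/(4C−3) = 23.032/18.032 = 1.2773
τ₀ = 8FD/(πd³) = 8·613·16.3/(π·3.1³) = 79935.2/93.591 = 854.09 MPa
τ_max = K·τ₀ = 1.2773 × 854.09 = 1090.9 MPa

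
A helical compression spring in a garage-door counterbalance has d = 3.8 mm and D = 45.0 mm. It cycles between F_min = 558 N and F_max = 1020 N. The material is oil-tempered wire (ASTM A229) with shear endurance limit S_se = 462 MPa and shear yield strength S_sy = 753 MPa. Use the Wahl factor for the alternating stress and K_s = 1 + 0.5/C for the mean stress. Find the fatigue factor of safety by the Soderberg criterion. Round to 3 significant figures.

0.290

C = D/d = 45.0/3.8 = 11.8421; K_W = (4C−1)/(4C−4)+0.615/C = 1.1211; K_s = 1+0.5/C = 1.0422
F_a = (F_max−F_min)/2 = 231 N; F_m = (F_max+F_min)/2 = 789 N
τ_a = K_W·8F_aD/(πd³) = 1.1211 × 482.41 = 540.83 MPa
τ_m = K_s·8F_mD/(πd³) = 1.0422 × 1647.7 = 1717.3 MPa
Soderberg: 1/n_f = τ_a/S_se + τ_m/S_sy = 540.83/462 + 1717.3/753 = 1.17063 + 2.28057 = 3.4512
n_f = 1/3.4512 = 0.2898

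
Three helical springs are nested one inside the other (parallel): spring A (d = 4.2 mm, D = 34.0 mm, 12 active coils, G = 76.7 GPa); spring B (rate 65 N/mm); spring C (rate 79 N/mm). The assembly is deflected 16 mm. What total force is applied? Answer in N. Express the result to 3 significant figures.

k_A = Gd⁴/(8D³N_a) = (76.7×10³)(4.2⁴)/(8·34.0³·12) = 6.3253 N/mm
Parallel: k_eq = 6.3253 + 65 + 79 = 150.33 N/mm
F = k_eq·δ = 150.33·16 = 2405.2 N

2410 N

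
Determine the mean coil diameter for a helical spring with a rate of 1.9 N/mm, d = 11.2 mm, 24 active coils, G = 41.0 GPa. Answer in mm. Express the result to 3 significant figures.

D = (Gd⁴/(8N_a·k))^(1/3) = (41.0×10³·11.2⁴/(8·24·1.9))^(1/3)
  = (1.76848e+06)^(1/3) = 120.9299 mm

121 mm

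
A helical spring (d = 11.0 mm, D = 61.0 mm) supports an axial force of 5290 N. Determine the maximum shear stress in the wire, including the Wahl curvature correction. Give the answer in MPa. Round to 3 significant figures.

788 MPa

Spring index C = D/d = 61.0/11.0 = 5.5455
K_W = (4C−1)/(4C−4) + 0.615/C = 21.182/18.182 + 0.1109 = 1.2759
τ₀ = 8FD/(πd³) = 8·5290·61.0/(π·11.0³) = 2.58152e+06/4181.5 = 617.37 MPa
τ_max = K·τ₀ = 1.2759 × 617.37 = 787.71 MPa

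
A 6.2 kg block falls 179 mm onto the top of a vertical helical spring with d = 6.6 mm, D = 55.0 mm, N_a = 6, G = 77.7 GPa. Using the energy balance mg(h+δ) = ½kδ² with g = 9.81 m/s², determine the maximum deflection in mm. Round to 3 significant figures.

37.8 mm

k = Gd⁴/(8D³N_a) = (77.7×10³)(6.6⁴)/(8·55.0³·6) = 18.462 N/mm
W = mg = 6.2 × 9.81 = 60.822 N
½kδ² − Wδ − Wh = 0 → δ = (W + √(W² + 2kWh))/k
δ = (60.822 + √(3699.3 + 401986))/18.462 = (60.822 + 636.93)/18.462 = 37.795 mm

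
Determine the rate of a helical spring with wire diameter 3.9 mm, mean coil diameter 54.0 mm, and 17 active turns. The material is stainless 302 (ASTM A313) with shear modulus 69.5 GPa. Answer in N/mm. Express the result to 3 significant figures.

k = Gd⁴/(8D³N_a) = (69.5×10³ × 3.9⁴) / (8 × 54.0³ × 17)
  = 1.60784e+07 / 2.14151e+07 = 0.7508 N/mm

0.751 N/mm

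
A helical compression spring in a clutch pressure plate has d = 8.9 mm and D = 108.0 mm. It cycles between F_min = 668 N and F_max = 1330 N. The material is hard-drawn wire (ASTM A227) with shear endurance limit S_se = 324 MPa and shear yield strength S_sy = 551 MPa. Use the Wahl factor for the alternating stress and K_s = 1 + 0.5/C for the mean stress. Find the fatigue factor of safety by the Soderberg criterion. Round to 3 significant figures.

0.846

C = D/d = 108.0/8.9 = 12.1348; K_W = (4C−1)/(4C−4)+0.615/C = 1.1180; K_s = 1+0.5/C = 1.0412
F_a = (F_max−F_min)/2 = 331 N; F_m = (F_max+F_min)/2 = 999 N
τ_a = K_W·8F_aD/(πd³) = 1.1180 × 129.13 = 144.37 MPa
τ_m = K_s·8F_mD/(πd³) = 1.0412 × 389.73 = 405.78 MPa
Soderberg: 1/n_f = τ_a/S_se + τ_m/S_sy = 144.37/324 + 405.78/551 = 0.44559 + 0.73645 = 1.182
n_f = 1/1.182 = 0.846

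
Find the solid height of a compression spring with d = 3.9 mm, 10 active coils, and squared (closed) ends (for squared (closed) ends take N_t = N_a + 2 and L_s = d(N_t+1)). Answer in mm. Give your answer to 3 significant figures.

50.7 mm

squared (closed) ends: N_t = N_a + 2 = 10 + 2 = 12
L_s = d·(N_t+1) = 3.9 × 13 = 50.7 mm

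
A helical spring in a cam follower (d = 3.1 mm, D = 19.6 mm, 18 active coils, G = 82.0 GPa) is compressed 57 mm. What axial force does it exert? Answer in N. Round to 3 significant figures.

398 N

k = Gd⁴/(8D³N_a) = (82.0×10³)(3.1⁴)/(8·19.6³·18) = 6.9844 N/mm
F = k·δ = 6.9844 × 57 = 398.11 N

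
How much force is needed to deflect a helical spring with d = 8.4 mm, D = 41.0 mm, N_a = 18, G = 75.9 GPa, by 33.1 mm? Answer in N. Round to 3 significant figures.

1260 N

k = Gd⁴/(8D³N_a) = (75.9×10³)(8.4⁴)/(8·41.0³·18) = 38.075 N/mm
F = k·δ = 38.075 × 33.1 = 1260.3 N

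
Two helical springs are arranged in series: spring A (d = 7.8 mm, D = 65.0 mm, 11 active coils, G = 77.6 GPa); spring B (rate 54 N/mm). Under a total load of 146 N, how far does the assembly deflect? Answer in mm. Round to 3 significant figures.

15.0 mm

k_A = Gd⁴/(8D³N_a) = (77.6×10³)(7.8⁴)/(8·65.0³·11) = 11.885 N/mm
Series: 1/k_eq = 1/11.885 + 1/54 = 0.10265; k_eq = 9.7414 N/mm
δ = F/k_eq = 146/9.7414 = 14.988 mm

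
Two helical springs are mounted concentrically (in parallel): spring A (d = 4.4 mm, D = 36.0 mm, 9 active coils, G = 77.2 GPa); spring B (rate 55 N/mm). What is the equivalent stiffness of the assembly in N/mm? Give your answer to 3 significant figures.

k_A = Gd⁴/(8D³N_a) = (77.2×10³)(4.4⁴)/(8·36.0³·9) = 8.6137 N/mm
Parallel: k_eq = 8.6137 + 55 = 63.614 N/mm

63.6 N/mm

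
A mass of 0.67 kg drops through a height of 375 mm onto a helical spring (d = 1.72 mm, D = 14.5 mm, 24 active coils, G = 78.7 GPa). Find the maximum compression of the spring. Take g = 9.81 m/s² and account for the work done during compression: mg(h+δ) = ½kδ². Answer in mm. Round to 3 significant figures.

70.5 mm

k = Gd⁴/(8D³N_a) = (78.7×10³)(1.72⁴)/(8·14.5³·24) = 1.1767 N/mm
W = mg = 0.67 × 9.81 = 6.5727 N
½kδ² − Wδ − Wh = 0 → δ = (W + √(W² + 2kWh))/k
δ = (6.5727 + √(43.2 + 5800.81))/1.1767 = (6.5727 + 76.446)/1.1767 = 70.549 mm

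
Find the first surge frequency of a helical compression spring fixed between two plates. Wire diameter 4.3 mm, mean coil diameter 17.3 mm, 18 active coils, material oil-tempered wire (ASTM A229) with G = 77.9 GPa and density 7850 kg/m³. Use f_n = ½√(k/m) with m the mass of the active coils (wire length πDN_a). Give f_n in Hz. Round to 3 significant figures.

k = Gd⁴/(8D³N_a) = (77.9×10³)(4.3⁴)/(8·17.3³·18) = 35.72 N/mm = 35720 N/m
Wire length L = πDN_a = π·17.3·18 = 978.29 mm
m = ρ·(πd²/4)·L = 7850 × 14.522×10⁻⁶ m² × 0.97829 m = 0.11152 kg
f_n = ½√(k/m) = 0.5·√(35720/0.11152) = 0.5·√(3.2029e+05) = 282.97 Hz

283 Hz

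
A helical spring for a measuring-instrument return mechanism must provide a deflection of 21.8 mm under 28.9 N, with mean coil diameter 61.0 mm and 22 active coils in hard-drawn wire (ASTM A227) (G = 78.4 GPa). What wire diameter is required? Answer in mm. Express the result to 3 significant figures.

5.10 mm

Required rate k = F/δ = 28.9/21.8 = 1.3257 N/mm
d = (8D³N_a·k / G)^(1/4) = (8·61.0³·22·1.3257 / (78.4×10³))^0.25
  = (675.5)^0.25 = 5.0981 mm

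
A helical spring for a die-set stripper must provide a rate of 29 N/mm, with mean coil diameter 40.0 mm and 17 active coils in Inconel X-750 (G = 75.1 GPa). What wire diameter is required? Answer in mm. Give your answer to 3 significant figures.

d = (8D³N_a·k / G)^(1/4) = (8·40.0³·17·29 / (75.1×10³))^0.25
  = (3361.1)^0.25 = 7.6141 mm

7.61 mm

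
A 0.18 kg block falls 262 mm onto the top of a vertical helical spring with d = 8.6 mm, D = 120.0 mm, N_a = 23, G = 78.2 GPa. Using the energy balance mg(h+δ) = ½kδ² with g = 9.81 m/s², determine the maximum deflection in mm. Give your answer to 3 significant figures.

27.6 mm

k = Gd⁴/(8D³N_a) = (78.2×10³)(8.6⁴)/(8·120.0³·23) = 1.3454 N/mm
W = mg = 0.18 × 9.81 = 1.7658 N
½kδ² − Wδ − Wh = 0 → δ = (W + √(W² + 2kWh))/k
δ = (1.7658 + √(3.118 + 1244.84))/1.3454 = (1.7658 + 35.326)/1.3454 = 27.57 mm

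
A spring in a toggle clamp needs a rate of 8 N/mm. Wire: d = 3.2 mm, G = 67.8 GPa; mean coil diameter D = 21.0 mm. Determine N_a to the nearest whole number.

N_a = Gd⁴/(8D³k) = (67.8×10³ × 3.2⁴)/(8 × 21.0³ × 8)
    = 7.10935e+06 / 592704 = 11.99 → 12 coils

12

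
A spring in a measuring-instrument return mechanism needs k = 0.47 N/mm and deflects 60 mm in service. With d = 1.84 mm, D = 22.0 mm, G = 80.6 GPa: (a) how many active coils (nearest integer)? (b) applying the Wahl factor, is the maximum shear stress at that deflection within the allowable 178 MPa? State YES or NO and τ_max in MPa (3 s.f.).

N_a = Gd⁴/(8D³k) = (80.6×10³)(1.84⁴)/(8·22.0³·0.47) = 23.08 → N_a = 23
Actual rate k = Gd⁴/(8D³·23) = 0.47154 N/mm
Working load F = kδ = 0.47154·60 = 28.293 N
C = 22.0/1.84 = 11.9565; K_W = (4C−1)/(4C−4)+0.615/C = 1.1199
τ_max = K_W·8FD/(πd³) = 1.1199·254.44 = 284.94 MPa
τ_max > 178 MPa → exceeds allowable

(a) 23 coils; (b) NO, τ_max = 285 MPa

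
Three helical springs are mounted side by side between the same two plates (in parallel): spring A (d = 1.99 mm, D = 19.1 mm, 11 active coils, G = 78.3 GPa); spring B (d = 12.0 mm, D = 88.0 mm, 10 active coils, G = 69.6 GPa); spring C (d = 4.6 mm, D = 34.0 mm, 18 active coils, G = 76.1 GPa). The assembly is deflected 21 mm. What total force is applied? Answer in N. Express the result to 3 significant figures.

724 N

k_A = Gd⁴/(8D³N_a) = (78.3×10³)(1.99⁴)/(8·19.1³·11) = 2.0026 N/mm
k_B = Gd⁴/(8D³N_a) = (69.6×10³)(12.0⁴)/(8·88.0³·10) = 26.473 N/mm
k_C = Gd⁴/(8D³N_a) = (76.1×10³)(4.6⁴)/(8·34.0³·18) = 6.0203 N/mm
Parallel: k_eq = 2.0026 + 26.473 + 6.0203 = 34.495 N/mm
F = k_eq·δ = 34.495·21 = 724.4 N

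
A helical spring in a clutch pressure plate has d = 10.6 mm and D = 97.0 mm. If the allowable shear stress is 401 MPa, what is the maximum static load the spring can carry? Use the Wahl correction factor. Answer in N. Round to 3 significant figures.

1670 N

C = D/d = 97.0/10.6 = 9.1509
K_W = (4C−1)/(4C−4) + 0.615/C = 35.604/32.604 + 0.0672 = 1.1592
τ_max = K·8FD/(πd³) → F_max = τ_allow·πd³/(8DK)
F_max = 401·π·10.6³/(8·97.0·1.1592) = 1.5004e+06/899.55 = 1668 N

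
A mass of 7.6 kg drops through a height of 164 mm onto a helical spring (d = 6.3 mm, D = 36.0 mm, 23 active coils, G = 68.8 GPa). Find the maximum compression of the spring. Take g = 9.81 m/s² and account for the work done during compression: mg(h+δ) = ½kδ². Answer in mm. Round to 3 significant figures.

50.3 mm

k = Gd⁴/(8D³N_a) = (68.8×10³)(6.3⁴)/(8·36.0³·23) = 12.625 N/mm
W = mg = 7.6 × 9.81 = 74.556 N
½kδ² − Wδ − Wh = 0 → δ = (W + √(W² + 2kWh))/k
δ = (74.556 + √(5558.6 + 308732))/12.625 = (74.556 + 560.62)/12.625 = 50.311 mm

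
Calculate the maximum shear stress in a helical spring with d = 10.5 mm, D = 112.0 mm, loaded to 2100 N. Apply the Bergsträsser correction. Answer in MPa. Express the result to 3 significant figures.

Spring index C = D/d = 112.0/10.5 = 10.6667
K_B = (4C+2)/(4C−3) = 44.667/39.667 = 1.1261
τ₀ = 8FD/(πd³) = 8·2100·112.0/(π·10.5³) = 1.8816e+06/3636.8 = 517.38 MPa
τ_max = K·τ₀ = 1.1261 × 517.38 = 582.6 MPa

583 MPa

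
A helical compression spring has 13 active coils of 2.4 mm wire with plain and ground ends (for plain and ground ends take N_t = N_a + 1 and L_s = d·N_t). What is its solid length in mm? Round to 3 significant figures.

33.6 mm

plain and ground ends: N_t = N_a + 1 = 13 + 1 = 14
L_s = d·N_t = 2.4 × 14 = 33.6 mm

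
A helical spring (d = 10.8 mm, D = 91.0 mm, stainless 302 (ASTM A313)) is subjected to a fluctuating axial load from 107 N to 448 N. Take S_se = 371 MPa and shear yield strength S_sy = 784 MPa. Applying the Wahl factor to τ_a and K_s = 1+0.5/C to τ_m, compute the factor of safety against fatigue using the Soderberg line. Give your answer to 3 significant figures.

C = D/d = 91.0/10.8 = 8.4259; K_W = (4C−1)/(4C−4)+0.615/C = 1.1740; K_s = 1+0.5/C = 1.0593
F_a = (F_max−F_min)/2 = 170.5 N; F_m = (F_max+F_min)/2 = 277.5 N
τ_a = K_W·8F_aD/(πd³) = 1.1740 × 31.364 = 36.821 MPa
τ_m = K_s·8F_mD/(πd³) = 1.0593 × 51.047 = 54.077 MPa
Soderberg: 1/n_f = τ_a/S_se + τ_m/S_sy = 36.821/371 + 54.077/784 = 0.09925 + 0.06898 = 0.16822
n_f = 1/0.16822 = 5.944

5.94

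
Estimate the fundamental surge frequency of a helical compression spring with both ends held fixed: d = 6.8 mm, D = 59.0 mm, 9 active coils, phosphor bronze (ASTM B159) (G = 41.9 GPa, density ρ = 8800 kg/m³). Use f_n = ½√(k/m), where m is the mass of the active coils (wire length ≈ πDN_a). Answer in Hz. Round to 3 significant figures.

k = Gd⁴/(8D³N_a) = (41.9×10³)(6.8⁴)/(8·59.0³·9) = 6.0584 N/mm = 6058.4 N/m
Wire length L = πDN_a = π·59.0·9 = 1668.2 mm
m = ρ·(πd²/4)·L = 8800 × 36.317×10⁻⁶ m² × 1.6682 m = 0.53313 kg
f_n = ½√(k/m) = 0.5·√(6058.4/0.53313) = 0.5·√(11364) = 53.301 Hz

53.3 Hz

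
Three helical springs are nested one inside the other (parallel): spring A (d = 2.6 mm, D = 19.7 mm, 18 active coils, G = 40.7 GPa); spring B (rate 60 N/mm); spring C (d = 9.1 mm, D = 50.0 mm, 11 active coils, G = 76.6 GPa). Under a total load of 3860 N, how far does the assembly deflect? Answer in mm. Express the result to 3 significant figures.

35.3 mm

k_A = Gd⁴/(8D³N_a) = (40.7×10³)(2.6⁴)/(8·19.7³·18) = 1.6894 N/mm
k_C = Gd⁴/(8D³N_a) = (76.6×10³)(9.1⁴)/(8·50.0³·11) = 47.753 N/mm
Parallel: k_eq = 1.6894 + 60 + 47.753 = 109.44 N/mm
δ = F/k_eq = 3860/109.44 = 35.27 mm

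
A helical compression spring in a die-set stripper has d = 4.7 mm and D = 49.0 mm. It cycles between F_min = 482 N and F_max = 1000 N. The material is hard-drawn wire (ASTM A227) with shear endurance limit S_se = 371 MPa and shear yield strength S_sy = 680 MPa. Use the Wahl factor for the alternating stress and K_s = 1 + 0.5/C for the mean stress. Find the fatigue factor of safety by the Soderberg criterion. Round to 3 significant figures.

0.430

C = D/d = 49.0/4.7 = 10.4255; K_W = (4C−1)/(4C−4)+0.615/C = 1.1386; K_s = 1+0.5/C = 1.0480
F_a = (F_max−F_min)/2 = 259 N; F_m = (F_max+F_min)/2 = 741 N
τ_a = K_W·8F_aD/(πd³) = 1.1386 × 311.27 = 354.4 MPa
τ_m = K_s·8F_mD/(πd³) = 1.0480 × 890.56 = 933.27 MPa
Soderberg: 1/n_f = τ_a/S_se + τ_m/S_sy = 354.4/371 + 933.27/680 = 0.95527 + 1.37245 = 2.3277
n_f = 1/2.3277 = 0.4296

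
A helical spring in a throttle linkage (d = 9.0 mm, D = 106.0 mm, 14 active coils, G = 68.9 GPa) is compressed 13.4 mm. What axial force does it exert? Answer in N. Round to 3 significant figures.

45.4 N

k = Gd⁴/(8D³N_a) = (68.9×10³)(9.0⁴)/(8·106.0³·14) = 3.3889 N/mm
F = k·δ = 3.3889 × 13.4 = 45.411 N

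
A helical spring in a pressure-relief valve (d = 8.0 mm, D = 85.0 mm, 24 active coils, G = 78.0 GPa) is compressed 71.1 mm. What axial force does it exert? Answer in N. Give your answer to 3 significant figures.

193 N

k = Gd⁴/(8D³N_a) = (78.0×10³)(8.0⁴)/(8·85.0³·24) = 2.7095 N/mm
F = k·δ = 2.7095 × 71.1 = 192.65 N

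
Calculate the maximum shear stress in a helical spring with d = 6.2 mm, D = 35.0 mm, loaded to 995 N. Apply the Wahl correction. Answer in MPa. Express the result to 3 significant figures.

Spring index C = D/d = 35.0/6.2 = 5.6452
K_W = (4C−1)/(4C−4) + 0.615/C = 21.581/18.581 + 0.1089 = 1.2704
τ₀ = 8FD/(πd³) = 8·995·35.0/(π·6.2³) = 278600/748.73 = 372.1 MPa
τ_max = K·τ₀ = 1.2704 × 372.1 = 472.71 MPa

473 MPa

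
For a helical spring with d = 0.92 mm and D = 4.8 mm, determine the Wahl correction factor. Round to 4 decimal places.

C = D/d = 4.8/0.92 = 5.2174
K_W = (4C−1)/(4C−4) + 0.615/C = 19.870/16.870 + 0.1179 = 1.2957

1.2957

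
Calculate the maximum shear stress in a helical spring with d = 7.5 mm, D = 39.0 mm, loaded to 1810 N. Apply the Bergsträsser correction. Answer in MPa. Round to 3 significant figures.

546 MPa

Spring index C = D/d = 39.0/7.5 = 5.2000
K_B = (4C+2)/(4C−3) = 22.800/17.800 = 1.2809
τ₀ = 8FD/(πd³) = 8·1810·39.0/(π·7.5³) = 564720/1325.4 = 426.09 MPa
τ_max = K·τ₀ = 1.2809 × 426.09 = 545.78 MPa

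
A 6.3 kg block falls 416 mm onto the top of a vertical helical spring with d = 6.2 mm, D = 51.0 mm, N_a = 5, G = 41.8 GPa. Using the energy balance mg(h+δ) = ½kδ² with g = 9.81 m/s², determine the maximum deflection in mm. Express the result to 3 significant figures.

k = Gd⁴/(8D³N_a) = (41.8×10³)(6.2⁴)/(8·51.0³·5) = 11.641 N/mm
W = mg = 6.3 × 9.81 = 61.803 N
½kδ² − Wδ − Wh = 0 → δ = (W + √(W² + 2kWh))/k
δ = (61.803 + √(3819.6 + 598557))/11.641 = (61.803 + 776.13)/11.641 = 71.984 mm

72.0 mm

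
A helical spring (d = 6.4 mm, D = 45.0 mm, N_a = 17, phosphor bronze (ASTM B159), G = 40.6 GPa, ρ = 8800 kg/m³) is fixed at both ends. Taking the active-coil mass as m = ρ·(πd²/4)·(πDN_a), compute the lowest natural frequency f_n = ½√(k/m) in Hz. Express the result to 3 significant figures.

44.9 Hz

k = Gd⁴/(8D³N_a) = (40.6×10³)(6.4⁴)/(8·45.0³·17) = 5.4963 N/mm = 5496.3 N/m
Wire length L = πDN_a = π·45.0·17 = 2403.3 mm
m = ρ·(πd²/4)·L = 8800 × 32.17×10⁻⁶ m² × 2.4033 m = 0.68037 kg
f_n = ½√(k/m) = 0.5·√(5496.3/0.68037) = 0.5·√(8078.4) = 44.94 Hz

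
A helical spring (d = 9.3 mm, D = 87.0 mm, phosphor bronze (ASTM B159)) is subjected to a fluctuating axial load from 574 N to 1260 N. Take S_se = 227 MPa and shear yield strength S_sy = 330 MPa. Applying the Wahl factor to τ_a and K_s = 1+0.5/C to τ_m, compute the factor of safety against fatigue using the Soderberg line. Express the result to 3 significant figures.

C = D/d = 87.0/9.3 = 9.3548; K_W = (4C−1)/(4C−4)+0.615/C = 1.1555; K_s = 1+0.5/C = 1.0534
F_a = (F_max−F_min)/2 = 343 N; F_m = (F_max+F_min)/2 = 917 N
τ_a = K_W·8F_aD/(πd³) = 1.1555 × 94.472 = 109.16 MPa
τ_m = K_s·8F_mD/(πd³) = 1.0534 × 252.57 = 266.07 MPa
Soderberg: 1/n_f = τ_a/S_se + τ_m/S_sy = 109.16/227 + 266.07/330 = 0.48090 + 0.80627 = 1.2872
n_f = 1/1.2872 = 0.7769

0.777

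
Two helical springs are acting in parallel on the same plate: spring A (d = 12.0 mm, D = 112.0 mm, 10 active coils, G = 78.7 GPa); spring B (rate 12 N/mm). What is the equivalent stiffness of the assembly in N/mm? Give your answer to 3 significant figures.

26.5 N/mm

k_A = Gd⁴/(8D³N_a) = (78.7×10³)(12.0⁴)/(8·112.0³·10) = 14.52 N/mm
Parallel: k_eq = 14.52 + 12 = 26.52 N/mm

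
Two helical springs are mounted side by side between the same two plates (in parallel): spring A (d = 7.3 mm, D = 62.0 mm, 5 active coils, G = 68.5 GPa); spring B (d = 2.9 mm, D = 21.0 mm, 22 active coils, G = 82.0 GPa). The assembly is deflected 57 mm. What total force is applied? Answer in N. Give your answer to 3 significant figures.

k_A = Gd⁴/(8D³N_a) = (68.5×10³)(7.3⁴)/(8·62.0³·5) = 20.405 N/mm
k_B = Gd⁴/(8D³N_a) = (82.0×10³)(2.9⁴)/(8·21.0³·22) = 3.5582 N/mm
Parallel: k_eq = 20.405 + 3.5582 = 23.964 N/mm
F = k_eq·δ = 23.964·57 = 1365.9 N

1370 N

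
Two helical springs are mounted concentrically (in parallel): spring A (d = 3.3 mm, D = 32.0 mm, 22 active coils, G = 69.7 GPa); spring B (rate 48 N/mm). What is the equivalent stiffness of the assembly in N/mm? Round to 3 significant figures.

49.4 N/mm

k_A = Gd⁴/(8D³N_a) = (69.7×10³)(3.3⁴)/(8·32.0³·22) = 1.4333 N/mm
Parallel: k_eq = 1.4333 + 48 = 49.433 N/mm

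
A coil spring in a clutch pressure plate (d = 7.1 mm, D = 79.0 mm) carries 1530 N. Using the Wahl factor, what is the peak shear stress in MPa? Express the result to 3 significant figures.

Spring index C = D/d = 79.0/7.1 = 11.1268
K_W = (4C−1)/(4C−4) + 0.615/C = 43.507/40.507 + 0.0553 = 1.1293
τ₀ = 8FD/(πd³) = 8·1530·79.0/(π·7.1³) = 966960/1124.4 = 859.97 MPa
τ_max = K·τ₀ = 1.1293 × 859.97 = 971.19 MPa

971 MPa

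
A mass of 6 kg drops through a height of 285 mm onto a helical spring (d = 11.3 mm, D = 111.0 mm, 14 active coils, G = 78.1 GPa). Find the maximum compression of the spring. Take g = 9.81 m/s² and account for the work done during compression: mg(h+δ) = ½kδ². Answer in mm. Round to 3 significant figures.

k = Gd⁴/(8D³N_a) = (78.1×10³)(11.3⁴)/(8·111.0³·14) = 8.3134 N/mm
W = mg = 6 × 9.81 = 58.86 N
½kδ² − Wδ − Wh = 0 → δ = (W + √(W² + 2kWh))/k
δ = (58.86 + √(3464.5 + 278916))/8.3134 = (58.86 + 531.39)/8.3134 = 71.001 mm

71.0 mm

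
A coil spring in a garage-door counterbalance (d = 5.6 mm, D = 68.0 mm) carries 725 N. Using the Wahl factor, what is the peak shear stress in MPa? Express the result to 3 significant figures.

799 MPa

Spring index C = D/d = 68.0/5.6 = 12.1429
K_W = (4C−1)/(4C−4) + 0.615/C = 47.571/44.571 + 0.0506 = 1.1180
τ₀ = 8FD/(πd³) = 8·725·68.0/(π·5.6³) = 394400/551.71 = 714.86 MPa
τ_max = K·τ₀ = 1.1180 × 714.86 = 799.18 MPa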